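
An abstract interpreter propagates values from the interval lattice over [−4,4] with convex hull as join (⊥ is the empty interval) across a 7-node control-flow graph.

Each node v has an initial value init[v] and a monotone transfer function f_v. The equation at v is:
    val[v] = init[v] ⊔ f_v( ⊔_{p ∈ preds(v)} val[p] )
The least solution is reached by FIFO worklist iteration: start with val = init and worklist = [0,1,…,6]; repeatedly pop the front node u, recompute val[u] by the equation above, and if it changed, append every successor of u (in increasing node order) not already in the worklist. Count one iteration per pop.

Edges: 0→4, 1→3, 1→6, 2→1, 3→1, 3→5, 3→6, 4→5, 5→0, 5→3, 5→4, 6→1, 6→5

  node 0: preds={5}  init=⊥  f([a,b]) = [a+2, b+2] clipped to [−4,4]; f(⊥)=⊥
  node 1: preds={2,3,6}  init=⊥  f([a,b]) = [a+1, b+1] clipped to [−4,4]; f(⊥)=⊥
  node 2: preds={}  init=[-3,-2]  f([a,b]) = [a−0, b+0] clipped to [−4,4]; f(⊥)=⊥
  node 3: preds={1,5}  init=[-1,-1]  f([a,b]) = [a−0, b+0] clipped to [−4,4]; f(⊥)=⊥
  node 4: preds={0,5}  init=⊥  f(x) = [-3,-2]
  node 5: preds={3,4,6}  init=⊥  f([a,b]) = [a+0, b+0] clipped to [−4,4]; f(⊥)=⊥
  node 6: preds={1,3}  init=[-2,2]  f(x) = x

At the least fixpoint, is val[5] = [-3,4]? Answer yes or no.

yes

Trace (18 dequeues):
  [1] u=0 | in ⊥ | out ⊥ | ==
  [2] u=1 | in [-3,2] | out [-2,3] | prev ⊥ | push {}
  [3] u=2 | in ⊥ | out [-3,-2] | ==
  [4] u=3 | in [-2,3] | out [-2,3] | prev [-1,-1] | push {1}
  [5] u=4 | in ⊥ | out [-3,-2] | prev ⊥ | push {}
  [6] u=5 | in [-3,3] | out [-3,3] | prev ⊥ | push {0,3,4}
  [7] u=6 | in [-2,3] | out [-2,3] | prev [-2,2] | push {5}
  [8] u=1 | in [-3,3] | out [-2,4] | prev [-2,3] | push {6}
  [9] u=0 | in [-3,3] | out [-1,4] | prev ⊥ | push {}
  [10] u=3 | in [-3,4] | out [-3,4] | prev [-2,3] | push {1}
  [11] u=4 | in [-3,4] | out [-3,-2] | ==
  [12] u=5 | in [-3,4] | out [-3,4] | prev [-3,3] | push {0,3,4}
  [13] u=6 | in [-3,4] | out [-3,4] | prev [-2,3] | push {5}
  [14] u=1 | in [-3,4] | out [-2,4] | ==
  [15] u=0 | in [-3,4] | out [-1,4] | ==
  [16] u=3 | in [-3,4] | out [-3,4] | ==
  [17] u=4 | in [-3,4] | out [-3,-2] | ==
  [18] u=5 | in [-3,4] | out [-3,4] | ==

Converged values:
  [0] [-1,4]
  [1] [-2,4]
  [2] [-3,-2]
  [3] [-3,4]
  [4] [-3,-2]
  [5] [-3,4]
  [6] [-3,4]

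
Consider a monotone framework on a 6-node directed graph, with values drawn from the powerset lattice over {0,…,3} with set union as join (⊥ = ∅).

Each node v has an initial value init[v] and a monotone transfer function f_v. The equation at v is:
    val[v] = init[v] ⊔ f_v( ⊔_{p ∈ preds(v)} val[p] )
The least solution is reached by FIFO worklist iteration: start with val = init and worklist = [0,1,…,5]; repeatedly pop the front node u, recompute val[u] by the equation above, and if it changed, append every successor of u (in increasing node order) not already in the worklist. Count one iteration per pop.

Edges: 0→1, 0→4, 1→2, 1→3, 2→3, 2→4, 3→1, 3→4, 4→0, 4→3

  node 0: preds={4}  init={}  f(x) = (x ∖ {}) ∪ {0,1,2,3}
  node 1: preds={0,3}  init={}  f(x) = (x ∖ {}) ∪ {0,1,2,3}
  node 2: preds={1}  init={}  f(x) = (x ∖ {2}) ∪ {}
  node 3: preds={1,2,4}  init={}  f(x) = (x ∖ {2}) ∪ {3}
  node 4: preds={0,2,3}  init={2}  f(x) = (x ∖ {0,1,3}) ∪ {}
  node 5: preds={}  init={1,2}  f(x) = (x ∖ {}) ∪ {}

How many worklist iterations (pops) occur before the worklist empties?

7

Worklist (7 pops):
  #1 pop 0: in={2} → {0,1,2,3} (was {}); enqueue []
  #2 pop 1: in={0,1,2,3} → {0,1,2,3} (was {}); enqueue []
  #3 pop 2: in={0,1,2,3} → {0,1,3} (was {}); enqueue []
  #4 pop 3: in={0,1,2,3} → {0,1,3} (was {}); enqueue [1]
  #5 pop 4: in={0,1,2,3} → {2} (no change)
  #6 pop 5: in={} → {1,2} (no change)
  #7 pop 1: in={0,1,2,3} → {0,1,2,3} (no change)

Fixpoint:
  val[0] = {0,1,2,3}
  val[1] = {0,1,2,3}
  val[2] = {0,1,3}
  val[3] = {0,1,3}
  val[4] = {2}
  val[5] = {1,2}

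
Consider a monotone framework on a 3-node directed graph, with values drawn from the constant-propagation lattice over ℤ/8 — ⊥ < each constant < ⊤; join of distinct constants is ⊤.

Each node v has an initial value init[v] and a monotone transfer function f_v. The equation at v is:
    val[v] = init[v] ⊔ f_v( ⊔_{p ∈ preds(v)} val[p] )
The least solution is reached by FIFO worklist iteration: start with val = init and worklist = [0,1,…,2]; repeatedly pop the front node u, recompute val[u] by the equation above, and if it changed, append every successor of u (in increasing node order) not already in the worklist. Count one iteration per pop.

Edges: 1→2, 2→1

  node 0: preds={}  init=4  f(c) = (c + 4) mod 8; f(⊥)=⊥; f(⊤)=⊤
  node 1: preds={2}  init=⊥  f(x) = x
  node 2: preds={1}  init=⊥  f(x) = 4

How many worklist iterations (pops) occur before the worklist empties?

5

Worklist (5 pops):
  #1 pop 0: in=⊥ → 4 (no change)
  #2 pop 1: in=⊥ → ⊥ (no change)
  #3 pop 2: in=⊥ → 4 (was ⊥); enqueue [1]
  #4 pop 1: in=4 → 4 (was ⊥); enqueue [2]
  #5 pop 2: in=4 → 4 (no change)

Fixpoint:
  val[0] = 4
  val[1] = 4
  val[2] = 4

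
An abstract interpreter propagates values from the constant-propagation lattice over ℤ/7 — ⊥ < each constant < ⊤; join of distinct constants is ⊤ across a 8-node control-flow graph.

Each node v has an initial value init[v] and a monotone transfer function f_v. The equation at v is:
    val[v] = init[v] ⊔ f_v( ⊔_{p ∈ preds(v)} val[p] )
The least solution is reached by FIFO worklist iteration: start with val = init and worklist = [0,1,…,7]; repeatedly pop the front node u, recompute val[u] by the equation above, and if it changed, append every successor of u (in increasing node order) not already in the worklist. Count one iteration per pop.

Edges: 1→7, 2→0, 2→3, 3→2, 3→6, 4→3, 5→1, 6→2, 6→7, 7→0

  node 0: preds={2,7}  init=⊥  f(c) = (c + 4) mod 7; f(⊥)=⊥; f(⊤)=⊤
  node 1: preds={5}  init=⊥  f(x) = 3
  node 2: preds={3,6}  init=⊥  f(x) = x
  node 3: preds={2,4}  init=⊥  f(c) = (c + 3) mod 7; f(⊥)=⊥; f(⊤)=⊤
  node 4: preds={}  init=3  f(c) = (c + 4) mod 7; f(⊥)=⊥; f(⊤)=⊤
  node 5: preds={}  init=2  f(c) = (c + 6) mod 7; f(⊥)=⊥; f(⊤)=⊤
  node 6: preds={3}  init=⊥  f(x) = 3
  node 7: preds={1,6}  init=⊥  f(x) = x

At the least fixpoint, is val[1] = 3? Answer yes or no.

Trace (13 dequeues):
  [1] u=0 | in ⊥ | out ⊥ | ==
  [2] u=1 | in 2 | out 3 | prev ⊥ | push {}
  [3] u=2 | in ⊥ | out ⊥ | ==
  [4] u=3 | in 3 | out 6 | prev ⊥ | push {2}
  [5] u=4 | in ⊥ | out 3 | ==
  [6] u=5 | in ⊥ | out 2 | ==
  [7] u=6 | in 6 | out 3 | prev ⊥ | push {}
  [8] u=7 | in 3 | out 3 | prev ⊥ | push {0}
  [9] u=2 | in ⊤ | out ⊤ | prev ⊥ | push {3}
  [10] u=0 | in ⊤ | out ⊤ | prev ⊥ | push {}
  [11] u=3 | in ⊤ | out ⊤ | prev 6 | push {2,6}
  [12] u=2 | in ⊤ | out ⊤ | ==
  [13] u=6 | in ⊤ | out 3 | ==

Converged values:
  [0] ⊤
  [1] 3
  [2] ⊤
  [3] ⊤
  [4] 3
  [5] 2
  [6] 3
  [7] 3

yes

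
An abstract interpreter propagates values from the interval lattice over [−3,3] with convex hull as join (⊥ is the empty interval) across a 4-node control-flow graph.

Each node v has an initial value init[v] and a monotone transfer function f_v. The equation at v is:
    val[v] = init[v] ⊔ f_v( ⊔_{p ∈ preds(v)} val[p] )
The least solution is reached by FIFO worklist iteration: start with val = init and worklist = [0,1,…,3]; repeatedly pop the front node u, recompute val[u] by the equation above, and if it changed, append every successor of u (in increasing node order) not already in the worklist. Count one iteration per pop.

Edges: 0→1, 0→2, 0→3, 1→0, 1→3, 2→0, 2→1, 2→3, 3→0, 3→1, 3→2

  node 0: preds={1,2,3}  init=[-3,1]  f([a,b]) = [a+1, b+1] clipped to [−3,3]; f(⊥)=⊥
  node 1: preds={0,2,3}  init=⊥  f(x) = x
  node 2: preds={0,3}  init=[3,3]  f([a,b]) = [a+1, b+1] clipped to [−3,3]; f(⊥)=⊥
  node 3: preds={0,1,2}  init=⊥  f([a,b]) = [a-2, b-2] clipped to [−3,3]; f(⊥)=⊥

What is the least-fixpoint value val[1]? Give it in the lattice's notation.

Trace (7 dequeues):
  [1] u=0 | in [3,3] | out [-3,3] | prev [-3,1] | push {}
  [2] u=1 | in [-3,3] | out [-3,3] | prev ⊥ | push {0}
  [3] u=2 | in [-3,3] | out [-2,3] | prev [3,3] | push {1}
  [4] u=3 | in [-3,3] | out [-3,1] | prev ⊥ | push {2}
  [5] u=0 | in [-3,3] | out [-3,3] | ==
  [6] u=1 | in [-3,3] | out [-3,3] | ==
  [7] u=2 | in [-3,3] | out [-2,3] | ==

Converged values:
  [0] [-3,3]
  [1] [-3,3]
  [2] [-2,3]
  [3] [-3,1]

[-3,3]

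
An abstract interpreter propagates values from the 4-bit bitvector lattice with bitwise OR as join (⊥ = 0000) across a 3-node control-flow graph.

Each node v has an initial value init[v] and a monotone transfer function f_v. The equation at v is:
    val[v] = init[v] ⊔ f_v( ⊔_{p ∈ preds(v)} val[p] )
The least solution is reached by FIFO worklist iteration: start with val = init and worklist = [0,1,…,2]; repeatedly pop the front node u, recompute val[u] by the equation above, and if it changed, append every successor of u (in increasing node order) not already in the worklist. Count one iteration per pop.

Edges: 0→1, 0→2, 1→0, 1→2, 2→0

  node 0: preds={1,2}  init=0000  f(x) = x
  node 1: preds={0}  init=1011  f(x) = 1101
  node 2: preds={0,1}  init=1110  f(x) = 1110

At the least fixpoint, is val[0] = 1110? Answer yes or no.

Iteration log — 4 steps:
  step 1. node 0  ⊔preds=1111  new=1111  old=0000  +wl: 
  step 2. node 1  ⊔preds=1111  new=1111  old=1011  +wl: 0
  step 3. node 2  ⊔preds=1111  new=1110  stable
  step 4. node 0  ⊔preds=1111  new=1111  stable

Least fixpoint reached:
  node 0: 1111
  node 1: 1111
  node 2: 1110

no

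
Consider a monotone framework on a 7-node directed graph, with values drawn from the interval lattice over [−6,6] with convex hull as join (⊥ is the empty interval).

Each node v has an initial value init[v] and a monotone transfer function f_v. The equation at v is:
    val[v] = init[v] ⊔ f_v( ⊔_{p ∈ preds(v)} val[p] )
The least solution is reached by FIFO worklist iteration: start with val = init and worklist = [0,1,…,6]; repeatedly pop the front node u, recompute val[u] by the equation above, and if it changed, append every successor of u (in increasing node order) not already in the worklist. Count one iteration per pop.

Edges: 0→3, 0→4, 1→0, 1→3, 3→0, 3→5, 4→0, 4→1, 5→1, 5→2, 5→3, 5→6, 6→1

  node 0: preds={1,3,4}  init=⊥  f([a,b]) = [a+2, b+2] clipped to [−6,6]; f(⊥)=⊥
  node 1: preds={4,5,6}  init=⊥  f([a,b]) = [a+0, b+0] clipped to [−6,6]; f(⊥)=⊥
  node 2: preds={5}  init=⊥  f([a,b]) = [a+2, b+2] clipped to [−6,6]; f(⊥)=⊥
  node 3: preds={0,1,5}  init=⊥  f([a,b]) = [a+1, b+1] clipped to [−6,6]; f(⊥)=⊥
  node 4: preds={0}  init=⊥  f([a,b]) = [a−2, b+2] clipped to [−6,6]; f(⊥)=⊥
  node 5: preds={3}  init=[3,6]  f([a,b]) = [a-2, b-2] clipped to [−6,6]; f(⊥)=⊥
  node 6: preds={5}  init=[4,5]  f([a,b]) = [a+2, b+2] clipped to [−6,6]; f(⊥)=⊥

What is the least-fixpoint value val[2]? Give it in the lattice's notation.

[-4,6]

Trace (75 dequeues):
  [1] u=0 | in ⊥ | out ⊥ | ==
  [2] u=1 | in [3,6] | out [3,6] | prev ⊥ | push {0}
  [3] u=2 | in [3,6] | out [5,6] | prev ⊥ | push {}
  [4] u=3 | in [3,6] | out [4,6] | prev ⊥ | push {}
  [5] u=4 | in ⊥ | out ⊥ | ==
  [6] u=5 | in [4,6] | out [2,6] | prev [3,6] | push {1,2,3}
  [7] u=6 | in [2,6] | out [4,6] | prev [4,5] | push {}
  [8] u=0 | in [3,6] | out [5,6] | prev ⊥ | push {4}
  [9] u=1 | in [2,6] | out [2,6] | prev [3,6] | push {0}
  [10] u=2 | in [2,6] | out [4,6] | prev [5,6] | push {}
  [11] u=3 | in [2,6] | out [3,6] | prev [4,6] | push {5}
  [12] u=4 | in [5,6] | out [3,6] | prev ⊥ | push {1}
  [13] u=0 | in [2,6] | out [4,6] | prev [5,6] | push {3,4}
  [14] u=5 | in [3,6] | out [1,6] | prev [2,6] | push {2,6}
  [15] u=1 | in [1,6] | out [1,6] | prev [2,6] | push {0}
  [16] u=3 | in [1,6] | out [2,6] | prev [3,6] | push {5}
  [17] u=4 | in [4,6] | out [2,6] | prev [3,6] | push {1}
  [18] u=2 | in [1,6] | out [3,6] | prev [4,6] | push {}
  [19] u=6 | in [1,6] | out [3,6] | prev [4,6] | push {}
  [20] u=0 | in [1,6] | out [3,6] | prev [4,6] | push {3,4}
  [21] u=5 | in [2,6] | out [0,6] | prev [1,6] | push {2,6}
  [22] u=1 | in [0,6] | out [0,6] | prev [1,6] | push {0}
  [23] u=3 | in [0,6] | out [1,6] | prev [2,6] | push {5}
  [24] u=4 | in [3,6] | out [1,6] | prev [2,6] | push {1}
  [25] u=2 | in [0,6] | out [2,6] | prev [3,6] | push {}
  [26] u=6 | in [0,6] | out [2,6] | prev [3,6] | push {}
  [27] u=0 | in [0,6] | out [2,6] | prev [3,6] | push {3,4}
  [28] u=5 | in [1,6] | out [-1,6] | prev [0,6] | push {2,6}
  [29] u=1 | in [-1,6] | out [-1,6] | prev [0,6] | push {0}
  [30] u=3 | in [-1,6] | out [0,6] | prev [1,6] | push {5}
  [31] u=4 | in [2,6] | out [0,6] | prev [1,6] | push {1}
  [32] u=2 | in [-1,6] | out [1,6] | prev [2,6] | push {}
  [33] u=6 | in [-1,6] | out [1,6] | prev [2,6] | push {}
  [34] u=0 | in [-1,6] | out [1,6] | prev [2,6] | push {3,4}
  [35] u=5 | in [0,6] | out [-2,6] | prev [-1,6] | push {2,6}
  [36] u=1 | in [-2,6] | out [-2,6] | prev [-1,6] | push {0}
  [37] u=3 | in [-2,6] | out [-1,6] | prev [0,6] | push {5}
  [38] u=4 | in [1,6] | out [-1,6] | prev [0,6] | push {1}
  [39] u=2 | in [-2,6] | out [0,6] | prev [1,6] | push {}
  [40] u=6 | in [-2,6] | out [0,6] | prev [1,6] | push {}
  [41] u=0 | in [-2,6] | out [0,6] | prev [1,6] | push {3,4}
  [42] u=5 | in [-1,6] | out [-3,6] | prev [-2,6] | push {2,6}
  [43] u=1 | in [-3,6] | out [-3,6] | prev [-2,6] | push {0}
  [44] u=3 | in [-3,6] | out [-2,6] | prev [-1,6] | push {5}
  [45] u=4 | in [0,6] | out [-2,6] | prev [-1,6] | push {1}
  [46] u=2 | in [-3,6] | out [-1,6] | prev [0,6] | push {}
  [47] u=6 | in [-3,6] | out [-1,6] | prev [0,6] | push {}
  [48] u=0 | in [-3,6] | out [-1,6] | prev [0,6] | push {3,4}
  [49] u=5 | in [-2,6] | out [-4,6] | prev [-3,6] | push {2,6}
  [50] u=1 | in [-4,6] | out [-4,6] | prev [-3,6] | push {0}
  [51] u=3 | in [-4,6] | out [-3,6] | prev [-2,6] | push {5}
  [52] u=4 | in [-1,6] | out [-3,6] | prev [-2,6] | push {1}
  [53] u=2 | in [-4,6] | out [-2,6] | prev [-1,6] | push {}
  [54] u=6 | in [-4,6] | out [-2,6] | prev [-1,6] | push {}
  [55] u=0 | in [-4,6] | out [-2,6] | prev [-1,6] | push {3,4}
  [56] u=5 | in [-3,6] | out [-5,6] | prev [-4,6] | push {2,6}
  [57] u=1 | in [-5,6] | out [-5,6] | prev [-4,6] | push {0}
  [58] u=3 | in [-5,6] | out [-4,6] | prev [-3,6] | push {5}
  [59] u=4 | in [-2,6] | out [-4,6] | prev [-3,6] | push {1}
  [60] u=2 | in [-5,6] | out [-3,6] | prev [-2,6] | push {}
  [61] u=6 | in [-5,6] | out [-3,6] | prev [-2,6] | push {}
  [62] u=0 | in [-5,6] | out [-3,6] | prev [-2,6] | push {3,4}
  [63] u=5 | in [-4,6] | out [-6,6] | prev [-5,6] | push {2,6}
  [64] u=1 | in [-6,6] | out [-6,6] | prev [-5,6] | push {0}
  [65] u=3 | in [-6,6] | out [-5,6] | prev [-4,6] | push {5}
  [66] u=4 | in [-3,6] | out [-5,6] | prev [-4,6] | push {1}
  [67] u=2 | in [-6,6] | out [-4,6] | prev [-3,6] | push {}
  [68] u=6 | in [-6,6] | out [-4,6] | prev [-3,6] | push {}
  [69] u=0 | in [-6,6] | out [-4,6] | prev [-3,6] | push {3,4}
  [70] u=5 | in [-5,6] | out [-6,6] | ==
  [71] u=1 | in [-6,6] | out [-6,6] | ==
  [72] u=3 | in [-6,6] | out [-5,6] | ==
  [73] u=4 | in [-4,6] | out [-6,6] | prev [-5,6] | push {0,1}
  [74] u=0 | in [-6,6] | out [-4,6] | ==
  [75] u=1 | in [-6,6] | out [-6,6] | ==

Converged values:
  [0] [-4,6]
  [1] [-6,6]
  [2] [-4,6]
  [3] [-5,6]
  [4] [-6,6]
  [5] [-6,6]
  [6] [-4,6]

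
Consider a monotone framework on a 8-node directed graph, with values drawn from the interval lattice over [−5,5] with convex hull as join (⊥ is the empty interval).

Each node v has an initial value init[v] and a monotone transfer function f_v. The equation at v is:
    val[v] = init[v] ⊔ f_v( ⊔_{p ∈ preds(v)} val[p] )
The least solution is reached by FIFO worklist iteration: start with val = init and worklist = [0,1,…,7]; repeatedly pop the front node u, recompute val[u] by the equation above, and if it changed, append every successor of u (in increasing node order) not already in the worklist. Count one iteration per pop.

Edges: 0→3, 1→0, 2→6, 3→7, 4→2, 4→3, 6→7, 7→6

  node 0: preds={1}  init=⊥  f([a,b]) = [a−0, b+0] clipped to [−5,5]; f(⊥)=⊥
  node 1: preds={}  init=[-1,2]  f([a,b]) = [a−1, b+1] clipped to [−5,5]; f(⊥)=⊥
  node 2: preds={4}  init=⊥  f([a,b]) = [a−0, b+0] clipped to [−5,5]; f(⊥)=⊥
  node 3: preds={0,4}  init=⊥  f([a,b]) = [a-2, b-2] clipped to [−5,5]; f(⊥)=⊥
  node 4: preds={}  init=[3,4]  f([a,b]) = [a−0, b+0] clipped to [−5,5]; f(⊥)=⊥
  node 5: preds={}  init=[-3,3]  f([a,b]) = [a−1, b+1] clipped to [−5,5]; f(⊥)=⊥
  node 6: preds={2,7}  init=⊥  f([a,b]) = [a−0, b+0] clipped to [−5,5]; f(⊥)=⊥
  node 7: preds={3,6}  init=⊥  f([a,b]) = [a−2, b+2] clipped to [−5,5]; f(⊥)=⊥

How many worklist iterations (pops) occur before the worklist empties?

10

Trace (10 dequeues):
  [1] u=0 | in [-1,2] | out [-1,2] | prev ⊥ | push {}
  [2] u=1 | in ⊥ | out [-1,2] | ==
  [3] u=2 | in [3,4] | out [3,4] | prev ⊥ | push {}
  [4] u=3 | in [-1,4] | out [-3,2] | prev ⊥ | push {}
  [5] u=4 | in ⊥ | out [3,4] | ==
  [6] u=5 | in ⊥ | out [-3,3] | ==
  [7] u=6 | in [3,4] | out [3,4] | prev ⊥ | push {}
  [8] u=7 | in [-3,4] | out [-5,5] | prev ⊥ | push {6}
  [9] u=6 | in [-5,5] | out [-5,5] | prev [3,4] | push {7}
  [10] u=7 | in [-5,5] | out [-5,5] | ==

Converged values:
  [0] [-1,2]
  [1] [-1,2]
  [2] [3,4]
  [3] [-3,2]
  [4] [3,4]
  [5] [-3,3]
  [6] [-5,5]
  [7] [-5,5]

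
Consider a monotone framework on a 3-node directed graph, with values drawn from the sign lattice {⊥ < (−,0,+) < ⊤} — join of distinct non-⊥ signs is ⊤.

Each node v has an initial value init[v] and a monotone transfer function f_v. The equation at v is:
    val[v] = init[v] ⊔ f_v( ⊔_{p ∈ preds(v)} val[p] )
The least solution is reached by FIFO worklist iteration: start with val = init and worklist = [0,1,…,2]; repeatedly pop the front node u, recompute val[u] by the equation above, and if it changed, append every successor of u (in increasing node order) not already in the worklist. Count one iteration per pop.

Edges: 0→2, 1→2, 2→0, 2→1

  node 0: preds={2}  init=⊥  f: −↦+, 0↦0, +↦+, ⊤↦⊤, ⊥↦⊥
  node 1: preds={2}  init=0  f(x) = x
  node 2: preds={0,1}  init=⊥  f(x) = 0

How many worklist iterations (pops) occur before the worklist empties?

Worklist (6 pops):
  #1 pop 0: in=⊥ → ⊥ (no change)
  #2 pop 1: in=⊥ → 0 (no change)
  #3 pop 2: in=0 → 0 (was ⊥); enqueue [0,1]
  #4 pop 0: in=0 → 0 (was ⊥); enqueue [2]
  #5 pop 1: in=0 → 0 (no change)
  #6 pop 2: in=0 → 0 (no change)

Fixpoint:
  val[0] = 0
  val[1] = 0
  val[2] = 0

6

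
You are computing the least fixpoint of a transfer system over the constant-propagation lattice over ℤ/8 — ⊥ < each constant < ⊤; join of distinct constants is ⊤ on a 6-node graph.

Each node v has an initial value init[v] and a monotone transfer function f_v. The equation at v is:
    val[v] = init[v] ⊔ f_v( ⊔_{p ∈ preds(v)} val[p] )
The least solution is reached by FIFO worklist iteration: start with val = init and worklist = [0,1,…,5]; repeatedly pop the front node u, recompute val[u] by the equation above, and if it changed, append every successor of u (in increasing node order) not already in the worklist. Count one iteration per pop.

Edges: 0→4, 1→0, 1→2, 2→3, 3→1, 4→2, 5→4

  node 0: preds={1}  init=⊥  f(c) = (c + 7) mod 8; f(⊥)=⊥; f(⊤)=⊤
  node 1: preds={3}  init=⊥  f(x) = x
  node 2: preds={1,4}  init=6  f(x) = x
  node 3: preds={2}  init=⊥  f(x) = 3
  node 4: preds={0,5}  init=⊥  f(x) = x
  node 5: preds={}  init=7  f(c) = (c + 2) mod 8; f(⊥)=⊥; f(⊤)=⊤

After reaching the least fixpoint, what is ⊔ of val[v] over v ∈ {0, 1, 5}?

Iteration log — 12 steps:
  step 1. node 0  ⊔preds=⊥  new=⊥  stable
  step 2. node 1  ⊔preds=⊥  new=⊥  stable
  step 3. node 2  ⊔preds=⊥  new=6  stable
  step 4. node 3  ⊔preds=6  new=3  old=⊥  +wl: 1
  step 5. node 4  ⊔preds=7  new=7  old=⊥  +wl: 2
  step 6. node 5  ⊔preds=⊥  new=7  stable
  step 7. node 1  ⊔preds=3  new=3  old=⊥  +wl: 0
  step 8. node 2  ⊔preds=⊤  new=⊤  old=6  +wl: 3
  step 9. node 0  ⊔preds=3  new=2  old=⊥  +wl: 4
  step 10. node 3  ⊔preds=⊤  new=3  stable
  step 11. node 4  ⊔preds=⊤  new=⊤  old=7  +wl: 2
  step 12. node 2  ⊔preds=⊤  new=⊤  stable

Least fixpoint reached:
  node 0: 2
  node 1: 3
  node 2: ⊤
  node 3: 3
  node 4: ⊤
  node 5: 7

⊤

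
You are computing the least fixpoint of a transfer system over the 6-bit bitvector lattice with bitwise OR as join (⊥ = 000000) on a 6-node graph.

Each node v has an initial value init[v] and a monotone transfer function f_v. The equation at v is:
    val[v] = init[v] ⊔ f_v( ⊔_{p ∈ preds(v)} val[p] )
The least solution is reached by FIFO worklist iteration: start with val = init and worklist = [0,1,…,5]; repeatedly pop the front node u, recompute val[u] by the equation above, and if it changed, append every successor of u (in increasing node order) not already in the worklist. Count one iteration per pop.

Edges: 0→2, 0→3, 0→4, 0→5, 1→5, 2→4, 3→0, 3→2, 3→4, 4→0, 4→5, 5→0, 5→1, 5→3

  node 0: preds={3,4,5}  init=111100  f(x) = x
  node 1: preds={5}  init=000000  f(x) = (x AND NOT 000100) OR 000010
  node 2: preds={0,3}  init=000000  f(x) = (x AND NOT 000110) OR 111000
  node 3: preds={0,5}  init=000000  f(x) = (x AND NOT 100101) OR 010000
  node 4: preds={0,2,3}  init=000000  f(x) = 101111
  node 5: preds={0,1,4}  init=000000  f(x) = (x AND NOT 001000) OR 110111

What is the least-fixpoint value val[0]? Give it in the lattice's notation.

Trace (14 dequeues):
  [1] u=0 | in 000000 | out 111100 | ==
  [2] u=1 | in 000000 | out 000010 | prev 000000 | push {}
  [3] u=2 | in 111100 | out 111000 | prev 000000 | push {}
  [4] u=3 | in 111100 | out 011000 | prev 000000 | push {0,2}
  [5] u=4 | in 111100 | out 101111 | prev 000000 | push {}
  [6] u=5 | in 111111 | out 110111 | prev 000000 | push {1,3}
  [7] u=0 | in 111111 | out 111111 | prev 111100 | push {4,5}
  [8] u=2 | in 111111 | out 111001 | prev 111000 | push {}
  [9] u=1 | in 110111 | out 110011 | prev 000010 | push {}
  [10] u=3 | in 111111 | out 011010 | prev 011000 | push {0,2}
  [11] u=4 | in 111111 | out 101111 | ==
  [12] u=5 | in 111111 | out 110111 | ==
  [13] u=0 | in 111111 | out 111111 | ==
  [14] u=2 | in 111111 | out 111001 | ==

Converged values:
  [0] 111111
  [1] 110011
  [2] 111001
  [3] 011010
  [4] 101111
  [5] 110111

111111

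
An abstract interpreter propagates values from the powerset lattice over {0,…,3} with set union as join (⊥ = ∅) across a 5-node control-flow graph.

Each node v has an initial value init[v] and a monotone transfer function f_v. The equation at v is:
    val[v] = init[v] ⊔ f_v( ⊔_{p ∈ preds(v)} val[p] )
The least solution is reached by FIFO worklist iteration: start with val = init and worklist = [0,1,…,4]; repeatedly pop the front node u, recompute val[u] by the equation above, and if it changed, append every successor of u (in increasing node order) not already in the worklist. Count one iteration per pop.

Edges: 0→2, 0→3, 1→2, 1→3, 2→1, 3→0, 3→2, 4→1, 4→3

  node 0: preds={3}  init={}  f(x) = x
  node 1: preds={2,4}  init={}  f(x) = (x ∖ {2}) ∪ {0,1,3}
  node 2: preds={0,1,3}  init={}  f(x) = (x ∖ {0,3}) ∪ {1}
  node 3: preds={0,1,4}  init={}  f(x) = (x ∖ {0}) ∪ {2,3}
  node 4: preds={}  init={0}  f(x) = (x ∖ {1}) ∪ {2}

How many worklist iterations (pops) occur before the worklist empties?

Iteration log — 10 steps:
  step 1. node 0  ⊔preds={}  new={}  stable
  step 2. node 1  ⊔preds={0}  new={0,1,3}  old={}  +wl: 
  step 3. node 2  ⊔preds={0,1,3}  new={1}  old={}  +wl: 1
  step 4. node 3  ⊔preds={0,1,3}  new={1,2,3}  old={}  +wl: 0,2
  step 5. node 4  ⊔preds={}  new={0,2}  old={0}  +wl: 3
  step 6. node 1  ⊔preds={0,1,2}  new={0,1,3}  stable
  step 7. node 0  ⊔preds={1,2,3}  new={1,2,3}  old={}  +wl: 
  step 8. node 2  ⊔preds={0,1,2,3}  new={1,2}  old={1}  +wl: 1
  step 9. node 3  ⊔preds={0,1,2,3}  new={1,2,3}  stable
  step 10. node 1  ⊔preds={0,1,2}  new={0,1,3}  stable

Least fixpoint reached:
  node 0: {1,2,3}
  node 1: {0,1,3}
  node 2: {1,2}
  node 3: {1,2,3}
  node 4: {0,2}

10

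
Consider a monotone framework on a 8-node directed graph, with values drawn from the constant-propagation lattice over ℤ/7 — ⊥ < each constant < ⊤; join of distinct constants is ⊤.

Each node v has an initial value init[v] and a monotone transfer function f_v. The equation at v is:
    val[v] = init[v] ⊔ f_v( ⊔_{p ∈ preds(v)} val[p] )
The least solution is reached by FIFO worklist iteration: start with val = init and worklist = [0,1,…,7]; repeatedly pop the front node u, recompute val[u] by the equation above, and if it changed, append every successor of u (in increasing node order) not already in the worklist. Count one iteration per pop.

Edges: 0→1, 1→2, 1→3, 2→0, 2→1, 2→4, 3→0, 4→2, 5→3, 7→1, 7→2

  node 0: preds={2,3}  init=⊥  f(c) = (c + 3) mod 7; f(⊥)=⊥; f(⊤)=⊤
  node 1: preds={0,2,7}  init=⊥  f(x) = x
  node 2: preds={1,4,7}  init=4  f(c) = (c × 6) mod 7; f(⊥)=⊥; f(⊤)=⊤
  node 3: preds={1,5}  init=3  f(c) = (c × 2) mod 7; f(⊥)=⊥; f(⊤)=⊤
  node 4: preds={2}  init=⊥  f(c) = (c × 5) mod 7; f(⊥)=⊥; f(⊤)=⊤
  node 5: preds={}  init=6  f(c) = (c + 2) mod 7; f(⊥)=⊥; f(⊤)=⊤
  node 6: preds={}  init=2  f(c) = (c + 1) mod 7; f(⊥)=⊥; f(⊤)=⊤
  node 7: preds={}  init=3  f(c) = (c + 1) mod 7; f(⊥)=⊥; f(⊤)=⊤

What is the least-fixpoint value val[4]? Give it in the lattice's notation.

⊤

Iteration log — 11 steps:
  step 1. node 0  ⊔preds=⊤  new=⊤  old=⊥  +wl: 
  step 2. node 1  ⊔preds=⊤  new=⊤  old=⊥  +wl: 
  step 3. node 2  ⊔preds=⊤  new=⊤  old=4  +wl: 0,1
  step 4. node 3  ⊔preds=⊤  new=⊤  old=3  +wl: 
  step 5. node 4  ⊔preds=⊤  new=⊤  old=⊥  +wl: 2
  step 6. node 5  ⊔preds=⊥  new=6  stable
  step 7. node 6  ⊔preds=⊥  new=2  stable
  step 8. node 7  ⊔preds=⊥  new=3  stable
  step 9. node 0  ⊔preds=⊤  new=⊤  stable
  step 10. node 1  ⊔preds=⊤  new=⊤  stable
  step 11. node 2  ⊔preds=⊤  new=⊤  stable

Least fixpoint reached:
  node 0: ⊤
  node 1: ⊤
  node 2: ⊤
  node 3: ⊤
  node 4: ⊤
  node 5: 6
  node 6: 2
  node 7: 3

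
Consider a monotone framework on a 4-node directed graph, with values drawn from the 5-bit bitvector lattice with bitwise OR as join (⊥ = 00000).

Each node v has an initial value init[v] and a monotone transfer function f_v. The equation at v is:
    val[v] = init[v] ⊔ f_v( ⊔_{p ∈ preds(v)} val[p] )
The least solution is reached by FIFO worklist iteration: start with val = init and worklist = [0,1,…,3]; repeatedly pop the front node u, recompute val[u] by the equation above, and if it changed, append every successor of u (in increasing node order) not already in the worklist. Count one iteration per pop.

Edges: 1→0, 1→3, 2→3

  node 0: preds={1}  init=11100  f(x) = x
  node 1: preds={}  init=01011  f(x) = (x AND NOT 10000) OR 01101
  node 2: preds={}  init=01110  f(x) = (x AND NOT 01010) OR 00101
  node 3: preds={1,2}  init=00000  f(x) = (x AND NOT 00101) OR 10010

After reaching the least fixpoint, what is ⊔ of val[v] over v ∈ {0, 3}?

11111

Trace (5 dequeues):
  [1] u=0 | in 01011 | out 11111 | prev 11100 | push {}
  [2] u=1 | in 00000 | out 01111 | prev 01011 | push {0}
  [3] u=2 | in 00000 | out 01111 | prev 01110 | push {}
  [4] u=3 | in 01111 | out 11010 | prev 00000 | push {}
  [5] u=0 | in 01111 | out 11111 | ==

Converged values:
  [0] 11111
  [1] 01111
  [2] 01111
  [3] 11010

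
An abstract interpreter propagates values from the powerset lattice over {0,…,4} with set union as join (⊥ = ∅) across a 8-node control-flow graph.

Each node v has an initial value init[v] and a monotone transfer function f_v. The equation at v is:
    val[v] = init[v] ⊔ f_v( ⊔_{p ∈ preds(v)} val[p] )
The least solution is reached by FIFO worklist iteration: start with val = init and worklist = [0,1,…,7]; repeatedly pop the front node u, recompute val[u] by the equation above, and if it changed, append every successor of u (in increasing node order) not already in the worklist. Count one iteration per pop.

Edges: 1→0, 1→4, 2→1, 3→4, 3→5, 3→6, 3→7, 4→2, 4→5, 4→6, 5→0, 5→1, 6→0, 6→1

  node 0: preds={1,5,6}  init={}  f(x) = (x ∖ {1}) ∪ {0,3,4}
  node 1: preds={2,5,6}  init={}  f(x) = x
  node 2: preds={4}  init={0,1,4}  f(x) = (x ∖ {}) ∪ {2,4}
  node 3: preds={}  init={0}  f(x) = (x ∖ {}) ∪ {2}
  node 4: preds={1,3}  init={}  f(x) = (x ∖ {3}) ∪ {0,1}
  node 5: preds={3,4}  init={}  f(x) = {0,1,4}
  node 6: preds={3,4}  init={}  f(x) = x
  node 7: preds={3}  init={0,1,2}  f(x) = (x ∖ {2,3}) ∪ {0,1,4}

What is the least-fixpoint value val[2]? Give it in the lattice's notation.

Iteration log — 13 steps:
  step 1. node 0  ⊔preds={}  new={0,3,4}  old={}  +wl: 
  step 2. node 1  ⊔preds={0,1,4}  new={0,1,4}  old={}  +wl: 0
  step 3. node 2  ⊔preds={}  new={0,1,2,4}  old={0,1,4}  +wl: 1
  step 4. node 3  ⊔preds={}  new={0,2}  old={0}  +wl: 
  step 5. node 4  ⊔preds={0,1,2,4}  new={0,1,2,4}  old={}  +wl: 2
  step 6. node 5  ⊔preds={0,1,2,4}  new={0,1,4}  old={}  +wl: 
  step 7. node 6  ⊔preds={0,1,2,4}  new={0,1,2,4}  old={}  +wl: 
  step 8. node 7  ⊔preds={0,2}  new={0,1,2,4}  old={0,1,2}  +wl: 
  step 9. node 0  ⊔preds={0,1,2,4}  new={0,2,3,4}  old={0,3,4}  +wl: 
  step 10. node 1  ⊔preds={0,1,2,4}  new={0,1,2,4}  old={0,1,4}  +wl: 0,4
  step 11. node 2  ⊔preds={0,1,2,4}  new={0,1,2,4}  stable
  step 12. node 0  ⊔preds={0,1,2,4}  new={0,2,3,4}  stable
  step 13. node 4  ⊔preds={0,1,2,4}  new={0,1,2,4}  stable

Least fixpoint reached:
  node 0: {0,2,3,4}
  node 1: {0,1,2,4}
  node 2: {0,1,2,4}
  node 3: {0,2}
  node 4: {0,1,2,4}
  node 5: {0,1,4}
  node 6: {0,1,2,4}
  node 7: {0,1,2,4}

{0,1,2,4}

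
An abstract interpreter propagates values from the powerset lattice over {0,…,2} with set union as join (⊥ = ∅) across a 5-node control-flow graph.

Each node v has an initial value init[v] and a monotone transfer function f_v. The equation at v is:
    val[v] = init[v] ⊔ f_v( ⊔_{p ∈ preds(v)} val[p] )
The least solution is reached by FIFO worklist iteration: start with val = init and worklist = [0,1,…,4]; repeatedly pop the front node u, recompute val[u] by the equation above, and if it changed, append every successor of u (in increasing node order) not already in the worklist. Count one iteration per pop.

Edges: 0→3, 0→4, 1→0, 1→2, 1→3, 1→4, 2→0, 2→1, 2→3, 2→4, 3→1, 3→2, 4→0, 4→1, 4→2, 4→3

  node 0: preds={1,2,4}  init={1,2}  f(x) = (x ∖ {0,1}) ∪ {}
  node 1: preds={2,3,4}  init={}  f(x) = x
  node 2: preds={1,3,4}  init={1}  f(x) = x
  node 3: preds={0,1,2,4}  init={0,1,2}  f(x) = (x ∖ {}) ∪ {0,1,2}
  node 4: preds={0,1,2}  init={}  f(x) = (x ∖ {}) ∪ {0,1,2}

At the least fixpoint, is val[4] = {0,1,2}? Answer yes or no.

yes

Iteration log — 9 steps:
  step 1. node 0  ⊔preds={1}  new={1,2}  stable
  step 2. node 1  ⊔preds={0,1,2}  new={0,1,2}  old={}  +wl: 0
  step 3. node 2  ⊔preds={0,1,2}  new={0,1,2}  old={1}  +wl: 1
  step 4. node 3  ⊔preds={0,1,2}  new={0,1,2}  stable
  step 5. node 4  ⊔preds={0,1,2}  new={0,1,2}  old={}  +wl: 2,3
  step 6. node 0  ⊔preds={0,1,2}  new={1,2}  stable
  step 7. node 1  ⊔preds={0,1,2}  new={0,1,2}  stable
  step 8. node 2  ⊔preds={0,1,2}  new={0,1,2}  stable
  step 9. node 3  ⊔preds={0,1,2}  new={0,1,2}  stable

Least fixpoint reached:
  node 0: {1,2}
  node 1: {0,1,2}
  node 2: {0,1,2}
  node 3: {0,1,2}
  node 4: {0,1,2}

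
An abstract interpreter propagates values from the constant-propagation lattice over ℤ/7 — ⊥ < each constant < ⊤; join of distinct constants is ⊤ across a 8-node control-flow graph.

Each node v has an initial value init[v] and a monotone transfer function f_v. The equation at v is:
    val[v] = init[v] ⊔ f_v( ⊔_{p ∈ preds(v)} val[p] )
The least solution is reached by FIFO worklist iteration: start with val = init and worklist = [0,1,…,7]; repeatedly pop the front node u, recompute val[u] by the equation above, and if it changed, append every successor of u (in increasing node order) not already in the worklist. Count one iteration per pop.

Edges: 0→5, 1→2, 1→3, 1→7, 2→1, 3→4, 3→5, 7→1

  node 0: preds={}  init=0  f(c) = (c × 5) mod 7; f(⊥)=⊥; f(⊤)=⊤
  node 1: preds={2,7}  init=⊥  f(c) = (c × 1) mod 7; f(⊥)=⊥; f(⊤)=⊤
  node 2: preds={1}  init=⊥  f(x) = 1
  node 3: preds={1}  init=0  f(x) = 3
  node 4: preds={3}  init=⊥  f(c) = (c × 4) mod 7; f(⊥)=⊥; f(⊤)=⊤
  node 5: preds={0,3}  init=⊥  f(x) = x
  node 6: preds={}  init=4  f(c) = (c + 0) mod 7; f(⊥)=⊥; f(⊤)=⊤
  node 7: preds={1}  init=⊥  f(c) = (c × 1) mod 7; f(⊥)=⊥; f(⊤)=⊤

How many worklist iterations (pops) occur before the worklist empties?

Worklist (13 pops):
  #1 pop 0: in=⊥ → 0 (no change)
  #2 pop 1: in=⊥ → ⊥ (no change)
  #3 pop 2: in=⊥ → 1 (was ⊥); enqueue [1]
  #4 pop 3: in=⊥ → ⊤ (was 0); enqueue []
  #5 pop 4: in=⊤ → ⊤ (was ⊥); enqueue []
  #6 pop 5: in=⊤ → ⊤ (was ⊥); enqueue []
  #7 pop 6: in=⊥ → 4 (no change)
  #8 pop 7: in=⊥ → ⊥ (no change)
  #9 pop 1: in=1 → 1 (was ⊥); enqueue [2,3,7]
  #10 pop 2: in=1 → 1 (no change)
  #11 pop 3: in=1 → ⊤ (no change)
  #12 pop 7: in=1 → 1 (was ⊥); enqueue [1]
  #13 pop 1: in=1 → 1 (no change)

Fixpoint:
  val[0] = 0
  val[1] = 1
  val[2] = 1
  val[3] = ⊤
  val[4] = ⊤
  val[5] = ⊤
  val[6] = 4
  val[7] = 1

13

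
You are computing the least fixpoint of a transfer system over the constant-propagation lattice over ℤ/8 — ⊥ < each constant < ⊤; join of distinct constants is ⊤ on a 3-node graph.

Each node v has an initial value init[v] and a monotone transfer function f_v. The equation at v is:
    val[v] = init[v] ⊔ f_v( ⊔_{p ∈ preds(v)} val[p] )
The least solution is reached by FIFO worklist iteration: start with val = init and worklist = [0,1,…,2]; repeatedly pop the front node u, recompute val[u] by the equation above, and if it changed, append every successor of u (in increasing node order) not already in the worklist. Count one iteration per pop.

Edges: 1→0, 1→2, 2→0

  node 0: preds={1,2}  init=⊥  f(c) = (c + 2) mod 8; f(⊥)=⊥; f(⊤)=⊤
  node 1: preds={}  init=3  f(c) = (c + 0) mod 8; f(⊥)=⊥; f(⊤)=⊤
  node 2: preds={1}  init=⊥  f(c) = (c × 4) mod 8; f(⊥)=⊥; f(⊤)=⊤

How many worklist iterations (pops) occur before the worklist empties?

Iteration log — 4 steps:
  step 1. node 0  ⊔preds=3  new=5  old=⊥  +wl: 
  step 2. node 1  ⊔preds=⊥  new=3  stable
  step 3. node 2  ⊔preds=3  new=4  old=⊥  +wl: 0
  step 4. node 0  ⊔preds=⊤  new=⊤  old=5  +wl: 

Least fixpoint reached:
  node 0: ⊤
  node 1: 3
  node 2: 4

4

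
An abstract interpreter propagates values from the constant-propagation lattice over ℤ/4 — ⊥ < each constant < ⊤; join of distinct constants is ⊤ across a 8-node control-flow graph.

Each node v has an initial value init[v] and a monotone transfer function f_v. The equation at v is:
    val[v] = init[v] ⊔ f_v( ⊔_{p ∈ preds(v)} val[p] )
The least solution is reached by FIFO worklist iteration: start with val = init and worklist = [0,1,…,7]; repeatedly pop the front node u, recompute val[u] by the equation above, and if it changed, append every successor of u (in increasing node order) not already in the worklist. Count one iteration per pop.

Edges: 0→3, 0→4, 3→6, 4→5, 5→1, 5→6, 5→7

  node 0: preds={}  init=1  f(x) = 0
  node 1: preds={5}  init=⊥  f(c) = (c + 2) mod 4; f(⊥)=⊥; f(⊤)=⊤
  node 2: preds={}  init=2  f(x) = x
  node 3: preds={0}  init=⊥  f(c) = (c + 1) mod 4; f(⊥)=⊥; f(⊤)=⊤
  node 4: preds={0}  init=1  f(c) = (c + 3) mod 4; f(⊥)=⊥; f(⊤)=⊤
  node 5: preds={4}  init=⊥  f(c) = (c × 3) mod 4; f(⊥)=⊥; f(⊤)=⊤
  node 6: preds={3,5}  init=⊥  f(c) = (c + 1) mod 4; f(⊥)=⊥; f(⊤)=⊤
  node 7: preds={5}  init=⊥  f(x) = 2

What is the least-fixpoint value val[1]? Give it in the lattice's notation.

⊤

Trace (9 dequeues):
  [1] u=0 | in ⊥ | out ⊤ | prev 1 | push {}
  [2] u=1 | in ⊥ | out ⊥ | ==
  [3] u=2 | in ⊥ | out 2 | ==
  [4] u=3 | in ⊤ | out ⊤ | prev ⊥ | push {}
  [5] u=4 | in ⊤ | out ⊤ | prev 1 | push {}
  [6] u=5 | in ⊤ | out ⊤ | prev ⊥ | push {1}
  [7] u=6 | in ⊤ | out ⊤ | prev ⊥ | push {}
  [8] u=7 | in ⊤ | out 2 | prev ⊥ | push {}
  [9] u=1 | in ⊤ | out ⊤ | prev ⊥ | push {}

Converged values:
  [0] ⊤
  [1] ⊤
  [2] 2
  [3] ⊤
  [4] ⊤
  [5] ⊤
  [6] ⊤
  [7] 2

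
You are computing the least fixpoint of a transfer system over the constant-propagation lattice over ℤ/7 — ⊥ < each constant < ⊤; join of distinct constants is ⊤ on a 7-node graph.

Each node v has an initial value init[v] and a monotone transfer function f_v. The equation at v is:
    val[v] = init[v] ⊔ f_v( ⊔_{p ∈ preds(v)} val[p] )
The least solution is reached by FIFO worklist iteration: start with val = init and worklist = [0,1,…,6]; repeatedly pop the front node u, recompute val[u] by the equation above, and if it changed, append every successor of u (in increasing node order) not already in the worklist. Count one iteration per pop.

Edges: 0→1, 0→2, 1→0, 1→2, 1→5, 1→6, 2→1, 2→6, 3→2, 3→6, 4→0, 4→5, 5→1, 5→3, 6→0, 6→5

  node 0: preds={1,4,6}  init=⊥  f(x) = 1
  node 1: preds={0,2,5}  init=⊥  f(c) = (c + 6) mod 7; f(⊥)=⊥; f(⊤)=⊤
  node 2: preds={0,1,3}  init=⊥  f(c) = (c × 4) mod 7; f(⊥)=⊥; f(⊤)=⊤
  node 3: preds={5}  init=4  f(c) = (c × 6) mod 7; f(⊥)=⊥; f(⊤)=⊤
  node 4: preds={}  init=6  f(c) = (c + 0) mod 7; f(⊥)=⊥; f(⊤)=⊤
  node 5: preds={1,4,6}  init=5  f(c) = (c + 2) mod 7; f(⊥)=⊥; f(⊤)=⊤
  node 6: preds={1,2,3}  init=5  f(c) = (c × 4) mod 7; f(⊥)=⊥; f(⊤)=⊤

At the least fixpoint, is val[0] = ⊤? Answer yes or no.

Trace (12 dequeues):
  [1] u=0 | in ⊤ | out 1 | prev ⊥ | push {}
  [2] u=1 | in ⊤ | out ⊤ | prev ⊥ | push {0}
  [3] u=2 | in ⊤ | out ⊤ | prev ⊥ | push {1}
  [4] u=3 | in 5 | out ⊤ | prev 4 | push {2}
  [5] u=4 | in ⊥ | out 6 | ==
  [6] u=5 | in ⊤ | out ⊤ | prev 5 | push {3}
  [7] u=6 | in ⊤ | out ⊤ | prev 5 | push {5}
  [8] u=0 | in ⊤ | out 1 | ==
  [9] u=1 | in ⊤ | out ⊤ | ==
  [10] u=2 | in ⊤ | out ⊤ | ==
  [11] u=3 | in ⊤ | out ⊤ | ==
  [12] u=5 | in ⊤ | out ⊤ | ==

Converged values:
  [0] 1
  [1] ⊤
  [2] ⊤
  [3] ⊤
  [4] 6
  [5] ⊤
  [6] ⊤

no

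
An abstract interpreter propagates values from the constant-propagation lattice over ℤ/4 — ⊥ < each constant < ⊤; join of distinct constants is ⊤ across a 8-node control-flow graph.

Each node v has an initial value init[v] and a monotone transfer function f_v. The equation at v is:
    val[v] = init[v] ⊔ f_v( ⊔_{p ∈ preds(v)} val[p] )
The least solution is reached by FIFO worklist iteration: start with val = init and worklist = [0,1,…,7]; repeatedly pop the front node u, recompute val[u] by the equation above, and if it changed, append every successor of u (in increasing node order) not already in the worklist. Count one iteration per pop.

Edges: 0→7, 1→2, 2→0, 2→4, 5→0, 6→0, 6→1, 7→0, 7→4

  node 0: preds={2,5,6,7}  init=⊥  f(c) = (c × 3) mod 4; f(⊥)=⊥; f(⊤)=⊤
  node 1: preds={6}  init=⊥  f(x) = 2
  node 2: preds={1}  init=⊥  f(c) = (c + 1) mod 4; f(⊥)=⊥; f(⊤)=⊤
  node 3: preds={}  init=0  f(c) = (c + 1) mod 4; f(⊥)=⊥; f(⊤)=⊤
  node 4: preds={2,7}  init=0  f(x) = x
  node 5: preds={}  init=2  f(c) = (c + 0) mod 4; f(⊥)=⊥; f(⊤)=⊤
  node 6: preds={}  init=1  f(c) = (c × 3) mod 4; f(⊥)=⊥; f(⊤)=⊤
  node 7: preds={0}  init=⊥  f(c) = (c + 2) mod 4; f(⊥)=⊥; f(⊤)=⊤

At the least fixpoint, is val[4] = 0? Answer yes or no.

no

Trace (10 dequeues):
  [1] u=0 | in ⊤ | out ⊤ | prev ⊥ | push {}
  [2] u=1 | in 1 | out 2 | prev ⊥ | push {}
  [3] u=2 | in 2 | out 3 | prev ⊥ | push {0}
  [4] u=3 | in ⊥ | out 0 | ==
  [5] u=4 | in 3 | out ⊤ | prev 0 | push {}
  [6] u=5 | in ⊥ | out 2 | ==
  [7] u=6 | in ⊥ | out 1 | ==
  [8] u=7 | in ⊤ | out ⊤ | prev ⊥ | push {4}
  [9] u=0 | in ⊤ | out ⊤ | ==
  [10] u=4 | in ⊤ | out ⊤ | ==

Converged values:
  [0] ⊤
  [1] 2
  [2] 3
  [3] 0
  [4] ⊤
  [5] 2
  [6] 1
  [7] ⊤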